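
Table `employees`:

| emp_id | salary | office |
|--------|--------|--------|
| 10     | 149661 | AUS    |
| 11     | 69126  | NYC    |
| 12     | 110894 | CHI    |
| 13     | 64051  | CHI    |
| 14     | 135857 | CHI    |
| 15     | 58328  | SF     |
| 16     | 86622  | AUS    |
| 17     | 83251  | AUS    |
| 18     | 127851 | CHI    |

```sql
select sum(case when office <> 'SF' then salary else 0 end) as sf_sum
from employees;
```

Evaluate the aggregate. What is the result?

emp_id=10: ✓ → 149661
emp_id=11: ✓ → 69126
emp_id=12: ✓ → 110894
emp_id=13: ✓ → 64051
emp_id=14: ✓ → 135857
emp_id=15: ✗
emp_id=16: ✓ → 86622
emp_id=17: ✓ → 83251
emp_id=18: ✓ → 127851
sf_sum = 149661 + 69126 + 110894 + 64051 + 135857 + 86622 + 83251 + 127851 = 827313

827313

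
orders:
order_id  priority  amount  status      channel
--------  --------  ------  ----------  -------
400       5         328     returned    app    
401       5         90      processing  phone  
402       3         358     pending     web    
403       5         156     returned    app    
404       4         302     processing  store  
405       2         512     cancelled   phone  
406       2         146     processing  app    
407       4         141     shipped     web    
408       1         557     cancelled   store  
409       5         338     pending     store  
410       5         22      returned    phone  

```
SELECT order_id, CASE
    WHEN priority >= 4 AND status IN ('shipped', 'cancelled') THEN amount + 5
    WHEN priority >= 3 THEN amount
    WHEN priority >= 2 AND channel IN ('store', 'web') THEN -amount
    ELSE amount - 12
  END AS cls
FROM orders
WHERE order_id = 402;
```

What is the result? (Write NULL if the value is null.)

358

order_id = 402: priority=3, amount=358, status=pending, channel=web.
priority >= 4 AND status IN ('shipped', 'cancelled') → false
priority >= 3 → true → 358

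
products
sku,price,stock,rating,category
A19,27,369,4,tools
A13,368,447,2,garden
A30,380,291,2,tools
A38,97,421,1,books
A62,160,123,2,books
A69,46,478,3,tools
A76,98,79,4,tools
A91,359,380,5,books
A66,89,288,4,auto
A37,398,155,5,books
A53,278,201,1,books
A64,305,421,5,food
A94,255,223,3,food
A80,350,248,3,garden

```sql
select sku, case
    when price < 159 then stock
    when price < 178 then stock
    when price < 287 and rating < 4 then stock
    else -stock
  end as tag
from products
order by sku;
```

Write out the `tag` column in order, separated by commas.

sku=A13: ELSE → -447
sku=A19: price < 159 → 369
sku=A30: ELSE → -291
sku=A37: ELSE → -155
sku=A38: price < 159 → 421
sku=A53: price < 287 and rating < 4 → 201
sku=A62: price < 178 → 123
sku=A64: ELSE → -421
sku=A66: price < 159 → 288
sku=A69: price < 159 → 478
sku=A76: price < 159 → 79
sku=A80: ELSE → -248
sku=A91: ELSE → -380
sku=A94: price < 287 and rating < 4 → 223

-447, 369, -291, -155, 421, 201, 123, -421, 288, 478, 79, -248, -380, 223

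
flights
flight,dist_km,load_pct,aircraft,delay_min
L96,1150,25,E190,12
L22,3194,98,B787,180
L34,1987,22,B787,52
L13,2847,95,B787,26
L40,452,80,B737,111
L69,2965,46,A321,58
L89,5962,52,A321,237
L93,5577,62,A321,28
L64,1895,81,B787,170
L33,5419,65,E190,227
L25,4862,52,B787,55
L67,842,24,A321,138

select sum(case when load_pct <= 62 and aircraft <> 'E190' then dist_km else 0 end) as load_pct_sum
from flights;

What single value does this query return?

22195

flight=L96: ✗
flight=L22: ✗
flight=L34: ✓ → 1987
flight=L13: ✗
flight=L40: ✗
flight=L69: ✓ → 2965
flight=L89: ✓ → 5962
flight=L93: ✓ → 5577
flight=L64: ✗
flight=L33: ✗
flight=L25: ✓ → 4862
flight=L67: ✓ → 842
load_pct_sum = 1987 + 2965 + 5962 + 5577 + 4862 + 842 = 22195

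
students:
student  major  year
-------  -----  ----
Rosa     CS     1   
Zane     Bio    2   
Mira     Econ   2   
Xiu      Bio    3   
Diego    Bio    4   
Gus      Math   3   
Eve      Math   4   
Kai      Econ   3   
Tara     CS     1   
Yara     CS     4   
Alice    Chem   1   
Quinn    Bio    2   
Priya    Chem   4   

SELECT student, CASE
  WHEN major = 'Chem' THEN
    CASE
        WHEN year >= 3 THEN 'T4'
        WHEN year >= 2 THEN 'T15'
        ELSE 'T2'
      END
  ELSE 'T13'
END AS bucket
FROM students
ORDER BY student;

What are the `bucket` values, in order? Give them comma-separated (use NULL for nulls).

T2, T13, T13, T13, T13, T13, T4, T13, T13, T13, T13, T13, T13

student=Alice: major='Chem' → inner[ELSE] → T2
student=Diego: major='Bio' → outer ELSE → T13
student=Eve: major='Math' → outer ELSE → T13
student=Gus: major='Math' → outer ELSE → T13
student=Kai: major='Econ' → outer ELSE → T13
student=Mira: major='Econ' → outer ELSE → T13
student=Priya: major='Chem' → inner[year >= 3] → T4
student=Quinn: major='Bio' → outer ELSE → T13
student=Rosa: major='CS' → outer ELSE → T13
student=Tara: major='CS' → outer ELSE → T13
student=Xiu: major='Bio' → outer ELSE → T13
student=Yara: major='CS' → outer ELSE → T13
student=Zane: major='Bio' → outer ELSE → T13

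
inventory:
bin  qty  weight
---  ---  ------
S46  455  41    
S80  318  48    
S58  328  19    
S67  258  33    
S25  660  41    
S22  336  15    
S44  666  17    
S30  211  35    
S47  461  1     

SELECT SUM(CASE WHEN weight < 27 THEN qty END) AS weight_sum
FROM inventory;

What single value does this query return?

1791

bin=S46: ✗
bin=S80: ✗
bin=S58: ✓ → 328
bin=S67: ✗
bin=S25: ✗
bin=S22: ✓ → 336
bin=S44: ✓ → 666
bin=S30: ✗
bin=S47: ✓ → 461
weight_sum = 328 + 336 + 666 + 461 = 1791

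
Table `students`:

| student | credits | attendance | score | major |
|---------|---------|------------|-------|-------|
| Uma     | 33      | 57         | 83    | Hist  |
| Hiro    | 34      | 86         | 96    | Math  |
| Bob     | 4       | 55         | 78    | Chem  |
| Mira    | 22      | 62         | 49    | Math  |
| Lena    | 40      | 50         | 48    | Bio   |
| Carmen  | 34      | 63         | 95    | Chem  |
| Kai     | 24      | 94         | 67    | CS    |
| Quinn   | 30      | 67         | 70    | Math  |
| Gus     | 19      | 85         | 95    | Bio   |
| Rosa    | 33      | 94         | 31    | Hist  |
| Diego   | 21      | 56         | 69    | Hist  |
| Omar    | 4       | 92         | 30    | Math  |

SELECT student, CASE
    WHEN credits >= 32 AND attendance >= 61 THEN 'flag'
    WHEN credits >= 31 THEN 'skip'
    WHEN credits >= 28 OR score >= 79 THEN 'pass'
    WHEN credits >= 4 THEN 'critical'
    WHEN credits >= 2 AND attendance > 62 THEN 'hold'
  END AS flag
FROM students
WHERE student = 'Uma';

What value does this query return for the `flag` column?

skip

student = Uma: credits=33, attendance=57, score=83, major=Hist.
credits >= 32 AND attendance >= 61 → false
credits >= 31 → true → skip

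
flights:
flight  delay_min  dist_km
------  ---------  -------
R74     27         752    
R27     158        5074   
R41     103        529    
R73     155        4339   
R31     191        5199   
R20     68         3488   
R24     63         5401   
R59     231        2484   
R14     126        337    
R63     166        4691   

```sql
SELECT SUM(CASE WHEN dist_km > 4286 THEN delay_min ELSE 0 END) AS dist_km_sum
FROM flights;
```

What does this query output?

flight=R74: ✗
flight=R27: ✓ → 158
flight=R41: ✗
flight=R73: ✓ → 155
flight=R31: ✓ → 191
flight=R20: ✗
flight=R24: ✓ → 63
flight=R59: ✗
flight=R14: ✗
flight=R63: ✓ → 166
dist_km_sum = 158 + 155 + 191 + 63 + 166 = 733

733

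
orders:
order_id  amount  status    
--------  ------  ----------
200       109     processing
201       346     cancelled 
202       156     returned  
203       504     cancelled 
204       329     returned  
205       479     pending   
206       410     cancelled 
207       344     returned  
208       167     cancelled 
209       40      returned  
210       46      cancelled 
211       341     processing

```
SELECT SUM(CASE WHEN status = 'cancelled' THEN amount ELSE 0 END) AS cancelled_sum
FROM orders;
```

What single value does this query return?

1473

order_id=200: ✗
order_id=201: ✓ → 346
order_id=202: ✗
order_id=203: ✓ → 504
order_id=204: ✗
order_id=205: ✗
order_id=206: ✓ → 410
order_id=207: ✗
order_id=208: ✓ → 167
order_id=209: ✗
order_id=210: ✓ → 46
order_id=211: ✗
cancelled_sum = 346 + 504 + 410 + 167 + 46 = 1473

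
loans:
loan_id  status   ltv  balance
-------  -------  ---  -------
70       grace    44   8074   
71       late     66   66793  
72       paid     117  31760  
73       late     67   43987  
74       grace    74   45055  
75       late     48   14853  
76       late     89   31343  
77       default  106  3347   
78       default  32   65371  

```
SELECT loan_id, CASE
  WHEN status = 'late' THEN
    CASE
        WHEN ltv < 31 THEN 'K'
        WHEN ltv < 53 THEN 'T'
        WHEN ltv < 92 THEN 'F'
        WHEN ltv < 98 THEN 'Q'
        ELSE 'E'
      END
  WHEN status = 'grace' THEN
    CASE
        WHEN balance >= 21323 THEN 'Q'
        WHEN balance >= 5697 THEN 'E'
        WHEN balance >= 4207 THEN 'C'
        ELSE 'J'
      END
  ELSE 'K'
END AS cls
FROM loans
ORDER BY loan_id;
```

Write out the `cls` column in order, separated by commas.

E, F, K, F, Q, T, F, K, K

loan_id=70: status='grace' → inner[balance >= 5697] → E
loan_id=71: status='late' → inner[ltv < 92] → F
loan_id=72: status='paid' → outer ELSE → K
loan_id=73: status='late' → inner[ltv < 92] → F
loan_id=74: status='grace' → inner[balance >= 21323] → Q
loan_id=75: status='late' → inner[ltv < 53] → T
loan_id=76: status='late' → inner[ltv < 92] → F
loan_id=77: status='default' → outer ELSE → K
loan_id=78: status='default' → outer ELSE → K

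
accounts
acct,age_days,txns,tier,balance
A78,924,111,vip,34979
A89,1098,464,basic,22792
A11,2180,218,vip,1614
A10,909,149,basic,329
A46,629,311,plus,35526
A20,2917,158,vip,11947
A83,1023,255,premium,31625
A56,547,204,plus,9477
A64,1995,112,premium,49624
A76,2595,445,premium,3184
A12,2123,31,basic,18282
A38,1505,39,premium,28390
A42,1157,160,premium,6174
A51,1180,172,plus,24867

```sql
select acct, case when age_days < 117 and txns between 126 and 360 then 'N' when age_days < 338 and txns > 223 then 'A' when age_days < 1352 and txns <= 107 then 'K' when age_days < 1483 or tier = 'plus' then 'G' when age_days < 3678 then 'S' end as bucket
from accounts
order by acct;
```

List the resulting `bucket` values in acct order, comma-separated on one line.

acct=A10: age_days < 1483 or tier = 'plus' → G
acct=A11: age_days < 3678 → S
acct=A12: age_days < 3678 → S
acct=A20: age_days < 3678 → S
acct=A38: age_days < 3678 → S
acct=A42: age_days < 1483 or tier = 'plus' → G
acct=A46: age_days < 1483 or tier = 'plus' → G
acct=A51: age_days < 1483 or tier = 'plus' → G
acct=A56: age_days < 1483 or tier = 'plus' → G
acct=A64: age_days < 3678 → S
acct=A76: age_days < 3678 → S
acct=A78: age_days < 1483 or tier = 'plus' → G
acct=A83: age_days < 1483 or tier = 'plus' → G
acct=A89: age_days < 1483 or tier = 'plus' → G

G, S, S, S, S, G, G, G, G, S, S, G, G, G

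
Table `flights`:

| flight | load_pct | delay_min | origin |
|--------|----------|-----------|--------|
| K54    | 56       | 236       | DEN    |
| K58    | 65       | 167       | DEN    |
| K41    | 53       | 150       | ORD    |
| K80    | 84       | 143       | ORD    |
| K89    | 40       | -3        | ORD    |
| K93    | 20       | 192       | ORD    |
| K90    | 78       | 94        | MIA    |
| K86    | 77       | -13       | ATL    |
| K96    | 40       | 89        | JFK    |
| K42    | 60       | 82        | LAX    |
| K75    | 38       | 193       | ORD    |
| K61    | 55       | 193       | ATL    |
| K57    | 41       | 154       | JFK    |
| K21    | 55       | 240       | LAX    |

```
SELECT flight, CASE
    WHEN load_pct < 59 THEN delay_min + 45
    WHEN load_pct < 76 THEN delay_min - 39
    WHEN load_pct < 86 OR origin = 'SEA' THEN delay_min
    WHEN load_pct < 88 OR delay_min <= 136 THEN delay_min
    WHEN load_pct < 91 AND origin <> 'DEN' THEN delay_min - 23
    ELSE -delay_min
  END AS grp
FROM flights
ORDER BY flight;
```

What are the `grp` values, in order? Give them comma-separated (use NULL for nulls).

flight=K21: load_pct < 59 → 285
flight=K41: load_pct < 59 → 195
flight=K42: load_pct < 76 → 43
flight=K54: load_pct < 59 → 281
flight=K57: load_pct < 59 → 199
flight=K58: load_pct < 76 → 128
flight=K61: load_pct < 59 → 238
flight=K75: load_pct < 59 → 238
flight=K80: load_pct < 86 OR origin = 'SEA' → 143
flight=K86: load_pct < 86 OR origin = 'SEA' → -13
flight=K89: load_pct < 59 → 42
flight=K90: load_pct < 86 OR origin = 'SEA' → 94
flight=K93: load_pct < 59 → 237
flight=K96: load_pct < 59 → 134

285, 195, 43, 281, 199, 128, 238, 238, 143, -13, 42, 94, 237, 134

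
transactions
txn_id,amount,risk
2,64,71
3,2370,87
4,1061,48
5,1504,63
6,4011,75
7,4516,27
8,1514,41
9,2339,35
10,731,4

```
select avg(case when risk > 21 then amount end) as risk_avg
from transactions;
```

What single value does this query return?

2172.375

txn_id=2: ✓ → 64
txn_id=3: ✓ → 2370
txn_id=4: ✓ → 1061
txn_id=5: ✓ → 1504
txn_id=6: ✓ → 4011
txn_id=7: ✓ → 4516
txn_id=8: ✓ → 1514
txn_id=9: ✓ → 2339
txn_id=10: ✗
risk_avg = (64 + 2370 + 1061 + 1504 + 4011 + 4516 + 1514 + 2339) / 8 = 2172.375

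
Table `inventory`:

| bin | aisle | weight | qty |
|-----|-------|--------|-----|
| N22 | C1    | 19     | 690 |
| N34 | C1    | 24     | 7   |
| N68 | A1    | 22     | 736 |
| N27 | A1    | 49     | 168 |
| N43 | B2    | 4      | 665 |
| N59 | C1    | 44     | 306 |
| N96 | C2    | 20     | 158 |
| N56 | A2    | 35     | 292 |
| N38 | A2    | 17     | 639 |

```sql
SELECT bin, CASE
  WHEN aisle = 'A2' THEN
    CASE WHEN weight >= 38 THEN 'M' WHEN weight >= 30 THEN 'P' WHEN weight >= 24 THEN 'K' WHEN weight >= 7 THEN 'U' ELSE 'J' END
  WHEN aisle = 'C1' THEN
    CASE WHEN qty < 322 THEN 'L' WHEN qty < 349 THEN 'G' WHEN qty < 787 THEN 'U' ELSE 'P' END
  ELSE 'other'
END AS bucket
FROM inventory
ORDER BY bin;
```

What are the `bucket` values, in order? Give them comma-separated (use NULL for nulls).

bin=N22: aisle='C1' → inner[qty < 787] → U
bin=N27: aisle='A1' → outer ELSE → other
bin=N34: aisle='C1' → inner[qty < 322] → L
bin=N38: aisle='A2' → inner[weight >= 7] → U
bin=N43: aisle='B2' → outer ELSE → other
bin=N56: aisle='A2' → inner[weight >= 30] → P
bin=N59: aisle='C1' → inner[qty < 322] → L
bin=N68: aisle='A1' → outer ELSE → other
bin=N96: aisle='C2' → outer ELSE → other

U, other, L, U, other, P, L, other, other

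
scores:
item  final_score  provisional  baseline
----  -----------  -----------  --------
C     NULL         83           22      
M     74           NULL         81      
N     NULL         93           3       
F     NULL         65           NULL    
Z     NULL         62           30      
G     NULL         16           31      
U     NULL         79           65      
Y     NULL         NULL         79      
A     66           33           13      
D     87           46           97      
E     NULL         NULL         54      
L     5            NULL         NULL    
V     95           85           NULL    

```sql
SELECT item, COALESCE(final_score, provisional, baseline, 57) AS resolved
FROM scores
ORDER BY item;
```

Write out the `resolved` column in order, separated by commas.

66, 83, 87, 54, 65, 16, 5, 74, 93, 79, 95, 79, 62

item=A: final_score=66 → 66
item=C: final_score=NULL, provisional=83 → 83
item=D: final_score=87 → 87
item=E: final_score=NULL, provisional=NULL, baseline=54 → 54
item=F: final_score=NULL, provisional=65 → 65
item=G: final_score=NULL, provisional=16 → 16
item=L: final_score=5 → 5
item=M: final_score=74 → 74
item=N: final_score=NULL, provisional=93 → 93
item=U: final_score=NULL, provisional=79 → 79
item=V: final_score=95 → 95
item=Y: final_score=NULL, provisional=NULL, baseline=79 → 79
item=Z: final_score=NULL, provisional=62 → 62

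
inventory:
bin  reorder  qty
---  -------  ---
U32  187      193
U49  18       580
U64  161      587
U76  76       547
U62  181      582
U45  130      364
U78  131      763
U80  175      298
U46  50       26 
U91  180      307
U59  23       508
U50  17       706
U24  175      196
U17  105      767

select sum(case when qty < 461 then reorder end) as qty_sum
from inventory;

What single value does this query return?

bin=U32: ✓ → 187
bin=U49: ✗
bin=U64: ✗
bin=U76: ✗
bin=U62: ✗
bin=U45: ✓ → 130
bin=U78: ✗
bin=U80: ✓ → 175
bin=U46: ✓ → 50
bin=U91: ✓ → 180
bin=U59: ✗
bin=U50: ✗
bin=U24: ✓ → 175
bin=U17: ✗
qty_sum = 187 + 130 + 175 + 50 + 180 + 175 = 897

897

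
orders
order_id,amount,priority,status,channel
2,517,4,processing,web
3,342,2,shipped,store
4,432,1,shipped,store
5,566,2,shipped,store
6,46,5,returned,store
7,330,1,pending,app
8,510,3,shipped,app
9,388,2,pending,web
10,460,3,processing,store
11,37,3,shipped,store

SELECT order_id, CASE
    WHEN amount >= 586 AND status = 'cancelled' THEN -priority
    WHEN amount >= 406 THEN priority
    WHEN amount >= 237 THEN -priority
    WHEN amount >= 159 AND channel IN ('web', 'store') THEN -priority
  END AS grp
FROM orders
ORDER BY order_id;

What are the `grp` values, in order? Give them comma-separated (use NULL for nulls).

order_id=2: amount >= 406 → 4
order_id=3: amount >= 237 → -2
order_id=4: amount >= 406 → 1
order_id=5: amount >= 406 → 2
order_id=6: (no match → NULL) → NULL
order_id=7: amount >= 237 → -1
order_id=8: amount >= 406 → 3
order_id=9: amount >= 237 → -2
order_id=10: amount >= 406 → 3
order_id=11: (no match → NULL) → NULL

4, -2, 1, 2, NULL, -1, 3, -2, 3, NULL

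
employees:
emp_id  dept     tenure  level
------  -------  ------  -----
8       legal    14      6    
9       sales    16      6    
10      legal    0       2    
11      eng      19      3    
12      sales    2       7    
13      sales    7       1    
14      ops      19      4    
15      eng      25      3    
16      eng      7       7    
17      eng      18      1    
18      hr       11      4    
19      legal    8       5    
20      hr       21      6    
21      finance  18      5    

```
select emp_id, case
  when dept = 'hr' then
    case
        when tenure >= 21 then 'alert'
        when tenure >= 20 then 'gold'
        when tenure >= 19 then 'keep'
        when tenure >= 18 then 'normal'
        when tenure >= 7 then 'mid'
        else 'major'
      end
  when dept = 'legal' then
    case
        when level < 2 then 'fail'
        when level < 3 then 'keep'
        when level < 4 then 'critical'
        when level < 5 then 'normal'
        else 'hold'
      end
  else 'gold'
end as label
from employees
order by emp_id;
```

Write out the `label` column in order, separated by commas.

hold, gold, keep, gold, gold, gold, gold, gold, gold, gold, mid, hold, alert, gold

emp_id=8: dept='legal' → inner[ELSE] → hold
emp_id=9: dept='sales' → outer ELSE → gold
emp_id=10: dept='legal' → inner[level < 3] → keep
emp_id=11: dept='eng' → outer ELSE → gold
emp_id=12: dept='sales' → outer ELSE → gold
emp_id=13: dept='sales' → outer ELSE → gold
emp_id=14: dept='ops' → outer ELSE → gold
emp_id=15: dept='eng' → outer ELSE → gold
emp_id=16: dept='eng' → outer ELSE → gold
emp_id=17: dept='eng' → outer ELSE → gold
emp_id=18: dept='hr' → inner[tenure >= 7] → mid
emp_id=19: dept='legal' → inner[ELSE] → hold
emp_id=20: dept='hr' → inner[tenure >= 21] → alert
emp_id=21: dept='finance' → outer ELSE → gold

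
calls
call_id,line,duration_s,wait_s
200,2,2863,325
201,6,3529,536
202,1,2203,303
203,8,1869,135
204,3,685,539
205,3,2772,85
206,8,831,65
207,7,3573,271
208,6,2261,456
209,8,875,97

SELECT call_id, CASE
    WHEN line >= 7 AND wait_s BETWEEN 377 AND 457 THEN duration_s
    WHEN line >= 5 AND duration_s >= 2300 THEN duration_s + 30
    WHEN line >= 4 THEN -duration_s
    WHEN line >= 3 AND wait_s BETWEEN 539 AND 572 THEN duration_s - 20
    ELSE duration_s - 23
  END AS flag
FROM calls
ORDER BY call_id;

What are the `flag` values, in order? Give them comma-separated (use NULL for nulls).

call_id=200: ELSE → 2840
call_id=201: line >= 5 AND duration_s >= 2300 → 3559
call_id=202: ELSE → 2180
call_id=203: line >= 4 → -1869
call_id=204: line >= 3 AND wait_s BETWEEN 539 AND 572 → 665
call_id=205: ELSE → 2749
call_id=206: line >= 4 → -831
call_id=207: line >= 5 AND duration_s >= 2300 → 3603
call_id=208: line >= 4 → -2261
call_id=209: line >= 4 → -875

2840, 3559, 2180, -1869, 665, 2749, -831, 3603, -2261, -875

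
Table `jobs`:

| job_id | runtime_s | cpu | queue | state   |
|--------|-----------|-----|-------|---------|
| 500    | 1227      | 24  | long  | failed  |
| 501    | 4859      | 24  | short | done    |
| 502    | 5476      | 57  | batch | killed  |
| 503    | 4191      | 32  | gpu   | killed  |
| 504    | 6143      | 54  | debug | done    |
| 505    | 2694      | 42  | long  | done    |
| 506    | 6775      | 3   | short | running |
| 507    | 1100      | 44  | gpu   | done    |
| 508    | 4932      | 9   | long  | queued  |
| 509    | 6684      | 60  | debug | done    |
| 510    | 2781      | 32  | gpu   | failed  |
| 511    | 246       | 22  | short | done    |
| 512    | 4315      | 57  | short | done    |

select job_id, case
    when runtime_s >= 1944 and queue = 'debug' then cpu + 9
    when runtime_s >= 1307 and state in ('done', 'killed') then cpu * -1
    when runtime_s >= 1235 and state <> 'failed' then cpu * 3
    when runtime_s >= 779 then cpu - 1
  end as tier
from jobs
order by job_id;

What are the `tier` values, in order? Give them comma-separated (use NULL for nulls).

job_id=500: runtime_s >= 779 → 23
job_id=501: runtime_s >= 1307 and state in ('done', 'killed') → -24
job_id=502: runtime_s >= 1307 and state in ('done', 'killed') → -57
job_id=503: runtime_s >= 1307 and state in ('done', 'killed') → -32
job_id=504: runtime_s >= 1944 and queue = 'debug' → 63
job_id=505: runtime_s >= 1307 and state in ('done', 'killed') → -42
job_id=506: runtime_s >= 1235 and state <> 'failed' → 9
job_id=507: runtime_s >= 779 → 43
job_id=508: runtime_s >= 1235 and state <> 'failed' → 27
job_id=509: runtime_s >= 1944 and queue = 'debug' → 69
job_id=510: runtime_s >= 779 → 31
job_id=511: (no match → NULL) → NULL
job_id=512: runtime_s >= 1307 and state in ('done', 'killed') → -57

23, -24, -57, -32, 63, -42, 9, 43, 27, 69, 31, NULL, -57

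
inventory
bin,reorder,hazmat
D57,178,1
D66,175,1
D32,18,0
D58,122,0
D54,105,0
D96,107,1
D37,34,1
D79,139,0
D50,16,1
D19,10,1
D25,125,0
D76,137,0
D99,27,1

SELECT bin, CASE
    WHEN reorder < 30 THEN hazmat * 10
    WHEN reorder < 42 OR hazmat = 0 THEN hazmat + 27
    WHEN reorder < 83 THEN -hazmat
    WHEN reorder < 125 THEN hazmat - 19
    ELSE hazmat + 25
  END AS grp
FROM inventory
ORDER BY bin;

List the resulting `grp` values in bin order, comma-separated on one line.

bin=D19: reorder < 30 → 10
bin=D25: reorder < 42 OR hazmat = 0 → 27
bin=D32: reorder < 30 → 0
bin=D37: reorder < 42 OR hazmat = 0 → 28
bin=D50: reorder < 30 → 10
bin=D54: reorder < 42 OR hazmat = 0 → 27
bin=D57: ELSE → 26
bin=D58: reorder < 42 OR hazmat = 0 → 27
bin=D66: ELSE → 26
bin=D76: reorder < 42 OR hazmat = 0 → 27
bin=D79: reorder < 42 OR hazmat = 0 → 27
bin=D96: reorder < 125 → -18
bin=D99: reorder < 30 → 10

10, 27, 0, 28, 10, 27, 26, 27, 26, 27, 27, -18, 10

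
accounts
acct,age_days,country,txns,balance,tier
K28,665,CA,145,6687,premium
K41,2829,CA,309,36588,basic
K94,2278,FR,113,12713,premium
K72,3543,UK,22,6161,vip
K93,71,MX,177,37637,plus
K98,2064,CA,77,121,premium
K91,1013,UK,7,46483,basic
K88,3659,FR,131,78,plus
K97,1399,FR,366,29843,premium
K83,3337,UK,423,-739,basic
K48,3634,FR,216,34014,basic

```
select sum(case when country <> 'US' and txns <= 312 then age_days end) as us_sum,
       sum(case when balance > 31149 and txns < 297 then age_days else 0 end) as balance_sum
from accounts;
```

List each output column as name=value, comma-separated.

[us_sum: country <> 'US' and txns <= 312]
acct=K28: ✓ → 665
acct=K41: ✓ → 2829
acct=K94: ✓ → 2278
acct=K72: ✓ → 3543
acct=K93: ✓ → 71
acct=K98: ✓ → 2064
acct=K91: ✓ → 1013
acct=K88: ✓ → 3659
acct=K97: ✗
acct=K83: ✗
acct=K48: ✓ → 3634
us_sum = 665 + 2829 + 2278 + 3543 + 71 + 2064 + 1013 + 3659 + 3634 = 19756
—
[balance_sum: balance > 31149 and txns < 297]
acct=K28: ✗
acct=K41: ✗
acct=K94: ✗
acct=K72: ✗
acct=K93: ✓ → 71
acct=K98: ✗
acct=K91: ✓ → 1013
acct=K88: ✗
acct=K97: ✗
acct=K83: ✗
acct=K48: ✓ → 3634
balance_sum = 71 + 1013 + 3634 = 4718

us_sum=19756, balance_sum=4718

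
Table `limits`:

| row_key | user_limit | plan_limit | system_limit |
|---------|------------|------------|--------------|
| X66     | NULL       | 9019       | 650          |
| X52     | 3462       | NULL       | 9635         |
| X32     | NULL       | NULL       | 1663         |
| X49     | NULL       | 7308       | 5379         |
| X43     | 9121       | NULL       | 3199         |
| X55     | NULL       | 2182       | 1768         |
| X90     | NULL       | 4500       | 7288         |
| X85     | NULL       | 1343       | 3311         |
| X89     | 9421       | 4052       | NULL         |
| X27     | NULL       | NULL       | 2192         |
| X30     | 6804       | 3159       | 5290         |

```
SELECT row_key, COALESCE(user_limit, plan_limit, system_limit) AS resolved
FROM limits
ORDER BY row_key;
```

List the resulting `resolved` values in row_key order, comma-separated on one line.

2192, 6804, 1663, 9121, 7308, 3462, 2182, 9019, 1343, 9421, 4500

row_key=X27: user_limit=NULL, plan_limit=NULL, system_limit=2192 → 2192
row_key=X30: user_limit=6804 → 6804
row_key=X32: user_limit=NULL, plan_limit=NULL, system_limit=1663 → 1663
row_key=X43: user_limit=9121 → 9121
row_key=X49: user_limit=NULL, plan_limit=7308 → 7308
row_key=X52: user_limit=3462 → 3462
row_key=X55: user_limit=NULL, plan_limit=2182 → 2182
row_key=X66: user_limit=NULL, plan_limit=9019 → 9019
row_key=X85: user_limit=NULL, plan_limit=1343 → 1343
row_key=X89: user_limit=9421 → 9421
row_key=X90: user_limit=NULL, plan_limit=4500 → 4500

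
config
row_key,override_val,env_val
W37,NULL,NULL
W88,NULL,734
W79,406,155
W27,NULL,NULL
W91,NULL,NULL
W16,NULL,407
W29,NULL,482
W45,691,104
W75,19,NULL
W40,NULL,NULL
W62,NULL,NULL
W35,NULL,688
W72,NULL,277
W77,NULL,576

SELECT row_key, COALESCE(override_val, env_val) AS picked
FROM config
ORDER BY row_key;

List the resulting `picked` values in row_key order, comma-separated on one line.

407, NULL, 482, 688, NULL, NULL, 691, NULL, 277, 19, 576, 406, 734, NULL

row_key=W16: override_val=NULL, env_val=407 → 407
row_key=W27: override_val=NULL, env_val=NULL (all NULL) → NULL
row_key=W29: override_val=NULL, env_val=482 → 482
row_key=W35: override_val=NULL, env_val=688 → 688
row_key=W37: override_val=NULL, env_val=NULL (all NULL) → NULL
row_key=W40: override_val=NULL, env_val=NULL (all NULL) → NULL
row_key=W45: override_val=691 → 691
row_key=W62: override_val=NULL, env_val=NULL (all NULL) → NULL
row_key=W72: override_val=NULL, env_val=277 → 277
row_key=W75: override_val=19 → 19
row_key=W77: override_val=NULL, env_val=576 → 576
row_key=W79: override_val=406 → 406
row_key=W88: override_val=NULL, env_val=734 → 734
row_key=W91: override_val=NULL, env_val=NULL (all NULL) → NULL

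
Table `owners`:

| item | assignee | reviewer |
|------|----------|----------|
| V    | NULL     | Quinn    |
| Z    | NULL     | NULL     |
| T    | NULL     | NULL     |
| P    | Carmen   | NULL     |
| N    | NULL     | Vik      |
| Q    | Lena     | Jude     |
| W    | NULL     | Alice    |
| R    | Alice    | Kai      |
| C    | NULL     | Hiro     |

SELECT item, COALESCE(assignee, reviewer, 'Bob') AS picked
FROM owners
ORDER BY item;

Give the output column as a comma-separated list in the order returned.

item=C: assignee=NULL, reviewer=Hiro → Hiro
item=N: assignee=NULL, reviewer=Vik → Vik
item=P: assignee=Carmen → Carmen
item=Q: assignee=Lena → Lena
item=R: assignee=Alice → Alice
item=T: assignee=NULL, reviewer=NULL, → literal Bob → Bob
item=V: assignee=NULL, reviewer=Quinn → Quinn
item=W: assignee=NULL, reviewer=Alice → Alice
item=Z: assignee=NULL, reviewer=NULL, → literal Bob → Bob

Hiro, Vik, Carmen, Lena, Alice, Bob, Quinn, Alice, Bob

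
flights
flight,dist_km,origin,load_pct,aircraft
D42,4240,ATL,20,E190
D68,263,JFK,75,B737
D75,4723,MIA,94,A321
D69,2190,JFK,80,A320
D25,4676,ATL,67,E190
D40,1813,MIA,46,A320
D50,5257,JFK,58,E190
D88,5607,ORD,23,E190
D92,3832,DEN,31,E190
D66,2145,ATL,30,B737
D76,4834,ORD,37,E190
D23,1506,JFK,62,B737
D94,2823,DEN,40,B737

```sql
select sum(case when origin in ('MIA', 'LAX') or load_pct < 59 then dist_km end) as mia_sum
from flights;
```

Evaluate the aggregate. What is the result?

flight=D42: ✓ → 4240
flight=D68: ✗
flight=D75: ✓ → 4723
flight=D69: ✗
flight=D25: ✗
flight=D40: ✓ → 1813
flight=D50: ✓ → 5257
flight=D88: ✓ → 5607
flight=D92: ✓ → 3832
flight=D66: ✓ → 2145
flight=D76: ✓ → 4834
flight=D23: ✗
flight=D94: ✓ → 2823
mia_sum = 4240 + 4723 + 1813 + 5257 + 5607 + 3832 + 2145 + 4834 + 2823 = 35274

35274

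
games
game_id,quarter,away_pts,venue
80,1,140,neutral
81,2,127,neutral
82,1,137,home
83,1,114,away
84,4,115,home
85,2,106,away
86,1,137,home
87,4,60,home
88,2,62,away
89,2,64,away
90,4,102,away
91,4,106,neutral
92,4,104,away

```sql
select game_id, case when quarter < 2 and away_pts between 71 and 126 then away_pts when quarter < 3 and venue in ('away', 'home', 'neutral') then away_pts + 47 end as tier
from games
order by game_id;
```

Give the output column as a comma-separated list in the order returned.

game_id=80: quarter < 3 and venue in ('away', 'home', 'neutral') → 187
game_id=81: quarter < 3 and venue in ('away', 'home', 'neutral') → 174
game_id=82: quarter < 3 and venue in ('away', 'home', 'neutral') → 184
game_id=83: quarter < 2 and away_pts between 71 and 126 → 114
game_id=84: (no match → NULL) → NULL
game_id=85: quarter < 3 and venue in ('away', 'home', 'neutral') → 153
game_id=86: quarter < 3 and venue in ('away', 'home', 'neutral') → 184
game_id=87: (no match → NULL) → NULL
game_id=88: quarter < 3 and venue in ('away', 'home', 'neutral') → 109
game_id=89: quarter < 3 and venue in ('away', 'home', 'neutral') → 111
game_id=90: (no match → NULL) → NULL
game_id=91: (no match → NULL) → NULL
game_id=92: (no match → NULL) → NULL

187, 174, 184, 114, NULL, 153, 184, NULL, 109, 111, NULL, NULL, NULL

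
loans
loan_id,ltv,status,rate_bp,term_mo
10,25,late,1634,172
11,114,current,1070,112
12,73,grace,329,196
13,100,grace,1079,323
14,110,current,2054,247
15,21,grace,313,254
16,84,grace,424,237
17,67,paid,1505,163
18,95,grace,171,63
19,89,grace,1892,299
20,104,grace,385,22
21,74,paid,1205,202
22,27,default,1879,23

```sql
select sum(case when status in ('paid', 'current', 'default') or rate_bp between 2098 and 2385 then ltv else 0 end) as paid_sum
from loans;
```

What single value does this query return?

loan_id=10: ✗
loan_id=11: ✓ → 114
loan_id=12: ✗
loan_id=13: ✗
loan_id=14: ✓ → 110
loan_id=15: ✗
loan_id=16: ✗
loan_id=17: ✓ → 67
loan_id=18: ✗
loan_id=19: ✗
loan_id=20: ✗
loan_id=21: ✓ → 74
loan_id=22: ✓ → 27
paid_sum = 114 + 110 + 67 + 74 + 27 = 392

392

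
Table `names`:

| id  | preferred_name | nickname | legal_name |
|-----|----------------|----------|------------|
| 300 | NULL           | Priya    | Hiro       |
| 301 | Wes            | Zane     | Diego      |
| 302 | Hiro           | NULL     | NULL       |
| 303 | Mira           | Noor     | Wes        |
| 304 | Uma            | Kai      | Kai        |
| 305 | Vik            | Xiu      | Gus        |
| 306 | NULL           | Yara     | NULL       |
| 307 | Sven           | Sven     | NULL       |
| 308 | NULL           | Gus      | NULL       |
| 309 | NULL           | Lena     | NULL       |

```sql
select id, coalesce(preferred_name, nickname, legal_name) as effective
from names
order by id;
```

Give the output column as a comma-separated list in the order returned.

id=300: preferred_name=NULL, nickname=Priya → Priya
id=301: preferred_name=Wes → Wes
id=302: preferred_name=Hiro → Hiro
id=303: preferred_name=Mira → Mira
id=304: preferred_name=Uma → Uma
id=305: preferred_name=Vik → Vik
id=306: preferred_name=NULL, nickname=Yara → Yara
id=307: preferred_name=Sven → Sven
id=308: preferred_name=NULL, nickname=Gus → Gus
id=309: preferred_name=NULL, nickname=Lena → Lena

Priya, Wes, Hiro, Mira, Uma, Vik, Yara, Sven, Gus, Lena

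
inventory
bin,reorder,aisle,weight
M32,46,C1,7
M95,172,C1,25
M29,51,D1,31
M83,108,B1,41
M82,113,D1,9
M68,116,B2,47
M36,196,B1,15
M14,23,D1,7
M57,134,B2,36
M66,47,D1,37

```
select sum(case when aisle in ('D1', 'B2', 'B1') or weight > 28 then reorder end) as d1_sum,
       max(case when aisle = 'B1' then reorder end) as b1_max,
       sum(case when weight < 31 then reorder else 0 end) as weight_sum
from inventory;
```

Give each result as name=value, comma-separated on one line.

d1_sum=788, b1_max=196, weight_sum=550

[d1_sum: aisle in ('D1', 'B2', 'B1') or weight > 28]
bin=M32: ✗
bin=M95: ✗
bin=M29: ✓ → 51
bin=M83: ✓ → 108
bin=M82: ✓ → 113
bin=M68: ✓ → 116
bin=M36: ✓ → 196
bin=M14: ✓ → 23
bin=M57: ✓ → 134
bin=M66: ✓ → 47
d1_sum = 51 + 108 + 113 + 116 + 196 + 23 + 134 + 47 = 788
—
[b1_max: aisle = 'B1']
bin=M32: ✗
bin=M95: ✗
bin=M29: ✗
bin=M83: ✓ → 108
bin=M82: ✗
bin=M68: ✗
bin=M36: ✓ → 196
bin=M14: ✗
bin=M57: ✗
bin=M66: ✗
b1_max = MAX(108, 196) = 196
—
[weight_sum: weight < 31]
bin=M32: ✓ → 46
bin=M95: ✓ → 172
bin=M29: ✗
bin=M83: ✗
bin=M82: ✓ → 113
bin=M68: ✗
bin=M36: ✓ → 196
bin=M14: ✓ → 23
bin=M57: ✗
bin=M66: ✗
weight_sum = 46 + 172 + 113 + 196 + 23 = 550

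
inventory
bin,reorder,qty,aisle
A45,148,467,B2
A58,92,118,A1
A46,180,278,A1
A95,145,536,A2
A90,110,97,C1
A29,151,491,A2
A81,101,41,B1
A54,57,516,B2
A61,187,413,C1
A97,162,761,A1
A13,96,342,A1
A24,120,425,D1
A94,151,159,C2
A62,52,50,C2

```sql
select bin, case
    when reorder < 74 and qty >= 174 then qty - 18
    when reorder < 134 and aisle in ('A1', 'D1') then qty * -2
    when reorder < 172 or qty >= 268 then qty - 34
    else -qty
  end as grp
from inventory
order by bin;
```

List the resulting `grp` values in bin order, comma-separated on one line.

-684, -850, 457, 433, 244, 498, -236, 379, 16, 7, 63, 125, 502, 727

bin=A13: reorder < 134 and aisle in ('A1', 'D1') → -684
bin=A24: reorder < 134 and aisle in ('A1', 'D1') → -850
bin=A29: reorder < 172 or qty >= 268 → 457
bin=A45: reorder < 172 or qty >= 268 → 433
bin=A46: reorder < 172 or qty >= 268 → 244
bin=A54: reorder < 74 and qty >= 174 → 498
bin=A58: reorder < 134 and aisle in ('A1', 'D1') → -236
bin=A61: reorder < 172 or qty >= 268 → 379
bin=A62: reorder < 172 or qty >= 268 → 16
bin=A81: reorder < 172 or qty >= 268 → 7
bin=A90: reorder < 172 or qty >= 268 → 63
bin=A94: reorder < 172 or qty >= 268 → 125
bin=A95: reorder < 172 or qty >= 268 → 502
bin=A97: reorder < 172 or qty >= 268 → 727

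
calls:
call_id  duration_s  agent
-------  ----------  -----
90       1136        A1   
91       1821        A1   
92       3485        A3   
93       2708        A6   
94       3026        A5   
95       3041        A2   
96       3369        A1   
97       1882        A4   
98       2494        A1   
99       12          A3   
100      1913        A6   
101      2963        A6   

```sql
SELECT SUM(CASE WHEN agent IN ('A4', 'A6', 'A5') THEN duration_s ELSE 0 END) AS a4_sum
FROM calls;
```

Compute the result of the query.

12492

call_id=90: ✗
call_id=91: ✗
call_id=92: ✗
call_id=93: ✓ → 2708
call_id=94: ✓ → 3026
call_id=95: ✗
call_id=96: ✗
call_id=97: ✓ → 1882
call_id=98: ✗
call_id=99: ✗
call_id=100: ✓ → 1913
call_id=101: ✓ → 2963
a4_sum = 2708 + 3026 + 1882 + 1913 + 2963 = 12492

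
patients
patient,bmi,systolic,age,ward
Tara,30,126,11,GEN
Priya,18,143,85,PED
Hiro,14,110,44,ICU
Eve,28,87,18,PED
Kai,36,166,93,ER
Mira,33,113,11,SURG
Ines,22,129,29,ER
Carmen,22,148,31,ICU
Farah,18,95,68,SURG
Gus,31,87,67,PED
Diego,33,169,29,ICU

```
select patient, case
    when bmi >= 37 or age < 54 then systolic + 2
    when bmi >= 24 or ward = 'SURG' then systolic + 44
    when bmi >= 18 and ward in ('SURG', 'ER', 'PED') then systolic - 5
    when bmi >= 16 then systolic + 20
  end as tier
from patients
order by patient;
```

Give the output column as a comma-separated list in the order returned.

150, 171, 89, 139, 131, 112, 131, 210, 115, 138, 128

patient=Carmen: bmi >= 37 or age < 54 → 150
patient=Diego: bmi >= 37 or age < 54 → 171
patient=Eve: bmi >= 37 or age < 54 → 89
patient=Farah: bmi >= 24 or ward = 'SURG' → 139
patient=Gus: bmi >= 24 or ward = 'SURG' → 131
patient=Hiro: bmi >= 37 or age < 54 → 112
patient=Ines: bmi >= 37 or age < 54 → 131
patient=Kai: bmi >= 24 or ward = 'SURG' → 210
patient=Mira: bmi >= 37 or age < 54 → 115
patient=Priya: bmi >= 18 and ward in ('SURG', 'ER', 'PED') → 138
patient=Tara: bmi >= 37 or age < 54 → 128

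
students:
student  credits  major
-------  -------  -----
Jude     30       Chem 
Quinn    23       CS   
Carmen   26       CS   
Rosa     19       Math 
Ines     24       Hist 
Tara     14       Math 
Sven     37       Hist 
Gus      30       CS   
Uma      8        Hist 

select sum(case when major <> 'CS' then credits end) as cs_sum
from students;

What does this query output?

132

student=Jude: ✓ → 30
student=Quinn: ✗
student=Carmen: ✗
student=Rosa: ✓ → 19
student=Ines: ✓ → 24
student=Tara: ✓ → 14
student=Sven: ✓ → 37
student=Gus: ✗
student=Uma: ✓ → 8
cs_sum = 30 + 19 + 24 + 14 + 37 + 8 = 132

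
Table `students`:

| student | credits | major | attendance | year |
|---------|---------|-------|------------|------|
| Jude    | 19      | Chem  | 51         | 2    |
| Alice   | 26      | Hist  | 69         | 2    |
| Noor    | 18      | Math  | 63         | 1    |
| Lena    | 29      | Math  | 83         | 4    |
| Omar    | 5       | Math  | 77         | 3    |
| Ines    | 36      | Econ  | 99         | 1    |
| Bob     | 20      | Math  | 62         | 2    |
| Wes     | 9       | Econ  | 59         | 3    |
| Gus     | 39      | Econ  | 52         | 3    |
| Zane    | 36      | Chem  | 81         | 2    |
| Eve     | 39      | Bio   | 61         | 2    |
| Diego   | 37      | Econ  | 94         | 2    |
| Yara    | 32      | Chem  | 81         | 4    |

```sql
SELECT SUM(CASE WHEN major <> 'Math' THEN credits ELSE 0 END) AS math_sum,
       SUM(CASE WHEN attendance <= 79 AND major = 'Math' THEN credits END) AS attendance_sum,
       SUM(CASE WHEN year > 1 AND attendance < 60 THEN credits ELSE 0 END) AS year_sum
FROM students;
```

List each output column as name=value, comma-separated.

[math_sum: major <> 'Math']
student=Jude: ✓ → 19
student=Alice: ✓ → 26
student=Noor: ✗
student=Lena: ✗
student=Omar: ✗
student=Ines: ✓ → 36
student=Bob: ✗
student=Wes: ✓ → 9
student=Gus: ✓ → 39
student=Zane: ✓ → 36
student=Eve: ✓ → 39
student=Diego: ✓ → 37
student=Yara: ✓ → 32
math_sum = 19 + 26 + 36 + 9 + 39 + 36 + 39 + 37 + 32 = 273
—
[attendance_sum: attendance <= 79 AND major = 'Math']
student=Jude: ✗
student=Alice: ✗
student=Noor: ✓ → 18
student=Lena: ✗
student=Omar: ✓ → 5
student=Ines: ✗
student=Bob: ✓ → 20
student=Wes: ✗
student=Gus: ✗
student=Zane: ✗
student=Eve: ✗
student=Diego: ✗
student=Yara: ✗
attendance_sum = 18 + 5 + 20 = 43
—
[year_sum: year > 1 AND attendance < 60]
student=Jude: ✓ → 19
student=Alice: ✗
student=Noor: ✗
student=Lena: ✗
student=Omar: ✗
student=Ines: ✗
student=Bob: ✗
student=Wes: ✓ → 9
student=Gus: ✓ → 39
student=Zane: ✗
student=Eve: ✗
student=Diego: ✗
student=Yara: ✗
year_sum = 19 + 9 + 39 = 67

math_sum=273, attendance_sum=43, year_sum=67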